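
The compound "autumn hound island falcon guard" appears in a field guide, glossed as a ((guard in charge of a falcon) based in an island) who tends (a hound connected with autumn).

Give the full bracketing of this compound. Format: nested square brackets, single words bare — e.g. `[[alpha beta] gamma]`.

The outermost head in the paraphrase is "guard" (specifically "island falcon guard"), modified by "autumn hound".
Within "autumn hound", the head is "hound" and the modifier is "autumn".
Within "island falcon guard", the head is "guard" (specifically "falcon guard") and the modifier is "island".
Within "falcon guard", the head is "guard" and the modifier is "falcon".
So the structure is [[autumn hound] [island [falcon guard]]].

[[autumn hound] [island [falcon guard]]]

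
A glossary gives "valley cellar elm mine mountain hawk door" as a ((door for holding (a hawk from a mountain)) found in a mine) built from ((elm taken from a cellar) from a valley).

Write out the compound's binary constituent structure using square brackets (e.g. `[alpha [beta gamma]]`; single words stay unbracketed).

[[valley [cellar elm]] [mine [[mountain hawk] door]]]

The outermost head in the paraphrase is "door" (specifically "mine mountain hawk door"), modified by "valley cellar elm".
Within "valley cellar elm", the head is "elm" (specifically "cellar elm") and the modifier is "valley".
Within "cellar elm", the head is "elm" and the modifier is "cellar".
Within "mine mountain hawk door", the head is "door" (specifically "mountain hawk door") and the modifier is "mine".
Within "mountain hawk door", the head is "door" and the modifier is "mountain hawk".
Within "mountain hawk", the head is "hawk" and the modifier is "mountain".
So the structure is [[valley [cellar elm]] [mine [[mountain hawk] door]]].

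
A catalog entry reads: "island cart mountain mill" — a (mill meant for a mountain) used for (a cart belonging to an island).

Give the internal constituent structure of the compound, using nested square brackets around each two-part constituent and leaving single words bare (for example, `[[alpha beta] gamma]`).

The outermost head in the paraphrase is "mill" (specifically "mountain mill"), modified by "island cart".
Within "island cart", the head is "cart" and the modifier is "island".
Within "mountain mill", the head is "mill" and the modifier is "mountain".
Assembled: [[island cart] [mountain mill]].

[[island cart] [mountain mill]]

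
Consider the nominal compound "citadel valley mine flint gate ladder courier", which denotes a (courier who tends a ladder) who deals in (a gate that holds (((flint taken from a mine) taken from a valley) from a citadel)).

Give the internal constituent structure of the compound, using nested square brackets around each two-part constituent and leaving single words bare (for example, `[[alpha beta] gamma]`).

[[[citadel [valley [mine flint]]] gate] [ladder courier]]

Whole compound: head "courier" (specifically "ladder courier"), modifier "citadel valley mine flint gate".
Inside "citadel valley mine flint gate": head "gate", modifier "citadel valley mine flint".
Inside "citadel valley mine flint": head "flint" (specifically "valley mine flint"), modifier "citadel".
Inside "valley mine flint": head "flint" (specifically "mine flint"), modifier "valley".
Inside "mine flint": head "flint", modifier "mine".
Inside "ladder courier": head "courier", modifier "ladder".
Assembled: [[[citadel [valley [mine flint]]] gate] [ladder courier]].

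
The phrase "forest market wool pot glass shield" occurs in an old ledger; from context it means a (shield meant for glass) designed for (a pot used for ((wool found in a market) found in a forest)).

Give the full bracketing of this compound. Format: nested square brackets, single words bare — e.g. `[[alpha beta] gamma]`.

[[[forest [market wool]] pot] [glass shield]]

Whole compound: head "shield" (specifically "glass shield"), modifier "forest market wool pot".
Inside "forest market wool pot": head "pot", modifier "forest market wool".
Inside "forest market wool": head "wool" (specifically "market wool"), modifier "forest".
Inside "market wool": head "wool", modifier "market".
Inside "glass shield": head "shield", modifier "glass".
So the structure is [[[forest [market wool]] pot] [glass shield]].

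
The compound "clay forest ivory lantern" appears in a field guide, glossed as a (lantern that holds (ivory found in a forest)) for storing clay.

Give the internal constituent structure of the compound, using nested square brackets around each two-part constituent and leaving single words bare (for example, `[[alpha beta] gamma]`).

At the top level: head "lantern" (specifically "forest ivory lantern"); modifier "clay".
"forest ivory lantern" → head "lantern", modifier "forest ivory".
"forest ivory" → head "ivory", modifier "forest".
Assembled: [clay [[forest ivory] lantern]].

[clay [[forest ivory] lantern]]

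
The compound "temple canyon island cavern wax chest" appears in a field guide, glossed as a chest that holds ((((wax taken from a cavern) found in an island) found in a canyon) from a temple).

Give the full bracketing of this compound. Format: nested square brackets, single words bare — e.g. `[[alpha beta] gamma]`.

Overall it is a kind of chest; the modifier is "temple canyon island cavern wax".
Inside "temple canyon island cavern wax": head "wax" (specifically "canyon island cavern wax"), modifier "temple".
Inside "canyon island cavern wax": head "wax" (specifically "island cavern wax"), modifier "canyon".
Inside "island cavern wax": head "wax" (specifically "cavern wax"), modifier "island".
Inside "cavern wax": head "wax", modifier "cavern".
Putting it together: [[temple [canyon [island [cavern wax]]]] chest].

[[temple [canyon [island [cavern wax]]]] chest]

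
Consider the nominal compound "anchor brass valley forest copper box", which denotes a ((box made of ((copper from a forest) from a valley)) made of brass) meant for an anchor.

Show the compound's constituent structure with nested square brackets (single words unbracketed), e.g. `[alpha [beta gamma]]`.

[anchor [brass [[valley [forest copper]] box]]]

Whole compound: head "box" (specifically "brass valley forest copper box"), modifier "anchor".
"brass valley forest copper box" → head "box" (specifically "valley forest copper box"), modifier "brass".
"valley forest copper box" → head "box", modifier "valley forest copper".
"valley forest copper" → head "copper" (specifically "forest copper"), modifier "valley".
"forest copper" → head "copper", modifier "forest".
Putting it together: [anchor [brass [[valley [forest copper]] box]]].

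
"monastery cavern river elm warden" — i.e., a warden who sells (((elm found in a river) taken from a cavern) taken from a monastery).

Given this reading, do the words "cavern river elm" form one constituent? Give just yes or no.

The paraphrase groups the words so that "cavern river elm" is one unit: it corresponds to a single parenthesized sub-phrase.
The full structure is [[monastery [cavern [river elm]]] warden], in which [cavern river elm] is a constituent.

yes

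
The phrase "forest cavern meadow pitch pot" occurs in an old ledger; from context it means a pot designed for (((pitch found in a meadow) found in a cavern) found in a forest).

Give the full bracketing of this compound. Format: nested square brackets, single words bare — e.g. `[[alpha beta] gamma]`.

[[forest [cavern [meadow pitch]]] pot]

At the top level: head "pot"; modifier "forest cavern meadow pitch".
Within "forest cavern meadow pitch", the head is "pitch" (specifically "cavern meadow pitch") and the modifier is "forest".
Within "cavern meadow pitch", the head is "pitch" (specifically "meadow pitch") and the modifier is "cavern".
Within "meadow pitch", the head is "pitch" and the modifier is "meadow".
Assembled: [[forest [cavern [meadow pitch]]] pot].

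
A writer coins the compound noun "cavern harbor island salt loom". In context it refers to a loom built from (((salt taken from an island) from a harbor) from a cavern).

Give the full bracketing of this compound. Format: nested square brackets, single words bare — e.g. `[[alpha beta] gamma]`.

[[cavern [harbor [island salt]]] loom]

Overall it is a kind of loom; the modifier is "cavern harbor island salt".
Within "cavern harbor island salt", the head is "salt" (specifically "harbor island salt") and the modifier is "cavern".
Within "harbor island salt", the head is "salt" (specifically "island salt") and the modifier is "harbor".
Within "island salt", the head is "salt" and the modifier is "island".
So the structure is [[cavern [harbor [island salt]]] loom].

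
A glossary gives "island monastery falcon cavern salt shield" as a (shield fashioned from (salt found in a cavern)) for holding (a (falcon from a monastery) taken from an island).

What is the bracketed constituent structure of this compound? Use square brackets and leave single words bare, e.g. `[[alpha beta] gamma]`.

Overall it is a kind of shield (specifically "cavern salt shield"); the modifier is "island monastery falcon".
Inside "island monastery falcon": head "falcon" (specifically "monastery falcon"), modifier "island".
Inside "monastery falcon": head "falcon", modifier "monastery".
Inside "cavern salt shield": head "shield", modifier "cavern salt".
Inside "cavern salt": head "salt", modifier "cavern".
So the structure is [[island [monastery falcon]] [[cavern salt] shield]].

[[island [monastery falcon]] [[cavern salt] shield]]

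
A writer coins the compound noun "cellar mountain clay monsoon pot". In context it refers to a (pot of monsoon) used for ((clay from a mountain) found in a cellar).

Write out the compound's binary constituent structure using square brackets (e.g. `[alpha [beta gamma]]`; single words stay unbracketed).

[[cellar [mountain clay]] [monsoon pot]]

At the top level: head "pot" (specifically "monsoon pot"); modifier "cellar mountain clay".
Within "cellar mountain clay", the head is "clay" (specifically "mountain clay") and the modifier is "cellar".
Within "mountain clay", the head is "clay" and the modifier is "mountain".
Within "monsoon pot", the head is "pot" and the modifier is "monsoon".
Putting it together: [[cellar [mountain clay]] [monsoon pot]].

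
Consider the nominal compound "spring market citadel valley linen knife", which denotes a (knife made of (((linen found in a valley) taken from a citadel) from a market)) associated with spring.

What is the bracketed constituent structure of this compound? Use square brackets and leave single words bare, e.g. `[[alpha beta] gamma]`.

[spring [[market [citadel [valley linen]]] knife]]

At the top level: head "knife" (specifically "market citadel valley linen knife"); modifier "spring".
"market citadel valley linen knife" → head "knife", modifier "market citadel valley linen".
"market citadel valley linen" → head "linen" (specifically "citadel valley linen"), modifier "market".
"citadel valley linen" → head "linen" (specifically "valley linen"), modifier "citadel".
"valley linen" → head "linen", modifier "valley".
Assembled: [spring [[market [citadel [valley linen]]] knife]].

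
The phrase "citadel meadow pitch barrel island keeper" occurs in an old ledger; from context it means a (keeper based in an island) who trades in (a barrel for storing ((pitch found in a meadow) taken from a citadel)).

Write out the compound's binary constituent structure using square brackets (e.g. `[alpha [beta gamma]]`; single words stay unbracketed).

Whole compound: head "keeper" (specifically "island keeper"), modifier "citadel meadow pitch barrel".
"citadel meadow pitch barrel" → head "barrel", modifier "citadel meadow pitch".
"citadel meadow pitch" → head "pitch" (specifically "meadow pitch"), modifier "citadel".
"meadow pitch" → head "pitch", modifier "meadow".
"island keeper" → head "keeper", modifier "island".
Assembled: [[[citadel [meadow pitch]] barrel] [island keeper]].

[[[citadel [meadow pitch]] barrel] [island keeper]]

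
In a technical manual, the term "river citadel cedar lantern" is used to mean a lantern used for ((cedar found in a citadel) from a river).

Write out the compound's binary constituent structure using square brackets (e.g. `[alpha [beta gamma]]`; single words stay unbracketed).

Whole compound: head "lantern", modifier "river citadel cedar".
Inside "river citadel cedar": head "cedar" (specifically "citadel cedar"), modifier "river".
Inside "citadel cedar": head "cedar", modifier "citadel".
Assembled: [[river [citadel cedar]] lantern].

[[river [citadel cedar]] lantern]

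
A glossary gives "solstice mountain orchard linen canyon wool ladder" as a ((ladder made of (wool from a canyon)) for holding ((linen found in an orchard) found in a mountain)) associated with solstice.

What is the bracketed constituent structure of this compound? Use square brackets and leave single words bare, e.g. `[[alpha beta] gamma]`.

[solstice [[mountain [orchard linen]] [[canyon wool] ladder]]]

At the top level: head "ladder" (specifically "mountain orchard linen canyon wool ladder"); modifier "solstice".
"mountain orchard linen canyon wool ladder" → head "ladder" (specifically "canyon wool ladder"), modifier "mountain orchard linen".
"mountain orchard linen" → head "linen" (specifically "orchard linen"), modifier "mountain".
"orchard linen" → head "linen", modifier "orchard".
"canyon wool ladder" → head "ladder", modifier "canyon wool".
"canyon wool" → head "wool", modifier "canyon".
So the structure is [solstice [[mountain [orchard linen]] [[canyon wool] ladder]]].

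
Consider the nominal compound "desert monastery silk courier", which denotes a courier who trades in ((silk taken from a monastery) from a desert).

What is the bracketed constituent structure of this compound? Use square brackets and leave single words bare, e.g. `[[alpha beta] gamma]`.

[[desert [monastery silk]] courier]

Whole compound: head "courier", modifier "desert monastery silk".
"desert monastery silk" → head "silk" (specifically "monastery silk"), modifier "desert".
"monastery silk" → head "silk", modifier "monastery".
Putting it together: [[desert [monastery silk]] courier].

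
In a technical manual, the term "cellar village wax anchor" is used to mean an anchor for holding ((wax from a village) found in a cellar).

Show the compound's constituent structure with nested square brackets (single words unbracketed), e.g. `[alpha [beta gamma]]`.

[[cellar [village wax]] anchor]

At the top level: head "anchor"; modifier "cellar village wax".
"cellar village wax" → head "wax" (specifically "village wax"), modifier "cellar".
"village wax" → head "wax", modifier "village".
Putting it together: [[cellar [village wax]] anchor].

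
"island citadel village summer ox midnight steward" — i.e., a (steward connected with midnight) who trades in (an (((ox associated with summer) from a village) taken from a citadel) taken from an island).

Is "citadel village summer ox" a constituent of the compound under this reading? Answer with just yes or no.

yes

The paraphrase groups the words so that "citadel village summer ox" is one unit: it corresponds to a single parenthesized sub-phrase.
The full structure is [[island [citadel [village [summer ox]]]] [midnight steward]], in which [citadel village summer ox] is a constituent.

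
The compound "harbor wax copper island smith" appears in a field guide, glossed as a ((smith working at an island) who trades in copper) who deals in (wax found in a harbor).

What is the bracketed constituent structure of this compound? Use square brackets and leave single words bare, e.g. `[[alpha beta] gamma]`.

Overall it is a kind of smith (specifically "copper island smith"); the modifier is "harbor wax".
Within "harbor wax", the head is "wax" and the modifier is "harbor".
Within "copper island smith", the head is "smith" (specifically "island smith") and the modifier is "copper".
Within "island smith", the head is "smith" and the modifier is "island".
Putting it together: [[harbor wax] [copper [island smith]]].

[[harbor wax] [copper [island smith]]]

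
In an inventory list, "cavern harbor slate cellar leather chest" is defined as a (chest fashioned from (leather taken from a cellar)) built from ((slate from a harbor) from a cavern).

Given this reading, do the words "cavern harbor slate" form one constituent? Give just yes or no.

The paraphrase groups the words so that "cavern harbor slate" is one unit: it corresponds to a single parenthesized sub-phrase.
The full structure is [[cavern [harbor slate]] [[cellar leather] chest]], in which [cavern harbor slate] is a constituent.

yes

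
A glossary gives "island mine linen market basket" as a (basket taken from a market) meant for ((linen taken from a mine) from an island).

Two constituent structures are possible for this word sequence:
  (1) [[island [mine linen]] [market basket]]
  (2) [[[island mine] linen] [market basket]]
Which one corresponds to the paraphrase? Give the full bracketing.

[[island [mine linen]] [market basket]]

The paraphrase's head is the "basket" part ("market basket"); its modifier is "island mine linen".
That top-level split, carried through the inner groups, gives [[island [mine linen]] [market basket]].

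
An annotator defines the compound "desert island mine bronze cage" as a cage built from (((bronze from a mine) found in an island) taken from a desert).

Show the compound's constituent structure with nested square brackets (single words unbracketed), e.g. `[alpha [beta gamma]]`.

At the top level: head "cage"; modifier "desert island mine bronze".
Inside "desert island mine bronze": head "bronze" (specifically "island mine bronze"), modifier "desert".
Inside "island mine bronze": head "bronze" (specifically "mine bronze"), modifier "island".
Inside "mine bronze": head "bronze", modifier "mine".
So the structure is [[desert [island [mine bronze]]] cage].

[[desert [island [mine bronze]]] cage]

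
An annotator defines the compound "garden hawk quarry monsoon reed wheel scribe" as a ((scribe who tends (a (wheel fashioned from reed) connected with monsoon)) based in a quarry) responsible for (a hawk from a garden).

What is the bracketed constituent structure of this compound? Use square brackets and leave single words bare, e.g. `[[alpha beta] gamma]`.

Overall it is a kind of scribe (specifically "quarry monsoon reed wheel scribe"); the modifier is "garden hawk".
Within "garden hawk", the head is "hawk" and the modifier is "garden".
Within "quarry monsoon reed wheel scribe", the head is "scribe" (specifically "monsoon reed wheel scribe") and the modifier is "quarry".
Within "monsoon reed wheel scribe", the head is "scribe" and the modifier is "monsoon reed wheel".
Within "monsoon reed wheel", the head is "wheel" (specifically "reed wheel") and the modifier is "monsoon".
Within "reed wheel", the head is "wheel" and the modifier is "reed".
Putting it together: [[garden hawk] [quarry [[monsoon [reed wheel]] scribe]]].

[[garden hawk] [quarry [[monsoon [reed wheel]] scribe]]]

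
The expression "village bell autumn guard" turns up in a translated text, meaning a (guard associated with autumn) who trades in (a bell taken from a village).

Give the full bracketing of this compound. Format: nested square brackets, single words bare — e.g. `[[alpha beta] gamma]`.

[[village bell] [autumn guard]]

The outermost head in the paraphrase is "guard" (specifically "autumn guard"), modified by "village bell".
"village bell" → head "bell", modifier "village".
"autumn guard" → head "guard", modifier "autumn".
So the structure is [[village bell] [autumn guard]].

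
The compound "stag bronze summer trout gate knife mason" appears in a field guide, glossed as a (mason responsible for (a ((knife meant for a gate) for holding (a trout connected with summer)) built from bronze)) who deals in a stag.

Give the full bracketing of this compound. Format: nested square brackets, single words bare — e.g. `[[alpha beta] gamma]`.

Whole compound: head "mason" (specifically "bronze summer trout gate knife mason"), modifier "stag".
"bronze summer trout gate knife mason" → head "mason", modifier "bronze summer trout gate knife".
"bronze summer trout gate knife" → head "knife" (specifically "summer trout gate knife"), modifier "bronze".
"summer trout gate knife" → head "knife" (specifically "gate knife"), modifier "summer trout".
"summer trout" → head "trout", modifier "summer".
"gate knife" → head "knife", modifier "gate".
Assembled: [stag [[bronze [[summer trout] [gate knife]]] mason]].

[stag [[bronze [[summer trout] [gate knife]]] mason]]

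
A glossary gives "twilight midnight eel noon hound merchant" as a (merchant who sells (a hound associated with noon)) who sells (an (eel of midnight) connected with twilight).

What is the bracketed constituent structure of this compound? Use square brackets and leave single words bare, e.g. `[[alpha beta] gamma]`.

[[twilight [midnight eel]] [[noon hound] merchant]]

At the top level: head "merchant" (specifically "noon hound merchant"); modifier "twilight midnight eel".
Inside "twilight midnight eel": head "eel" (specifically "midnight eel"), modifier "twilight".
Inside "midnight eel": head "eel", modifier "midnight".
Inside "noon hound merchant": head "merchant", modifier "noon hound".
Inside "noon hound": head "hound", modifier "noon".
Putting it together: [[twilight [midnight eel]] [[noon hound] merchant]].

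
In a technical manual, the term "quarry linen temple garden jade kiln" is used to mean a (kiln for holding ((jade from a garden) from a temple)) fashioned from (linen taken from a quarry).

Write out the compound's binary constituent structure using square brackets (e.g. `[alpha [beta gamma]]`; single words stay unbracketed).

[[quarry linen] [[temple [garden jade]] kiln]]

At the top level: head "kiln" (specifically "temple garden jade kiln"); modifier "quarry linen".
Within "quarry linen", the head is "linen" and the modifier is "quarry".
Within "temple garden jade kiln", the head is "kiln" and the modifier is "temple garden jade".
Within "temple garden jade", the head is "jade" (specifically "garden jade") and the modifier is "temple".
Within "garden jade", the head is "jade" and the modifier is "garden".
Putting it together: [[quarry linen] [[temple [garden jade]] kiln]].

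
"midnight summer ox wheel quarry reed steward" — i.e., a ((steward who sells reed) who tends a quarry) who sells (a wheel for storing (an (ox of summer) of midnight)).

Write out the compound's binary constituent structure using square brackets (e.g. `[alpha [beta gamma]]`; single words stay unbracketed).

Overall it is a kind of steward (specifically "quarry reed steward"); the modifier is "midnight summer ox wheel".
Inside "midnight summer ox wheel": head "wheel", modifier "midnight summer ox".
Inside "midnight summer ox": head "ox" (specifically "summer ox"), modifier "midnight".
Inside "summer ox": head "ox", modifier "summer".
Inside "quarry reed steward": head "steward" (specifically "reed steward"), modifier "quarry".
Inside "reed steward": head "steward", modifier "reed".
Putting it together: [[[midnight [summer ox]] wheel] [quarry [reed steward]]].

[[[midnight [summer ox]] wheel] [quarry [reed steward]]]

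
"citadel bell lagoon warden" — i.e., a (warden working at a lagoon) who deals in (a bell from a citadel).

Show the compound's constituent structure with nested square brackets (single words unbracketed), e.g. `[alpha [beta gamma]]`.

[[citadel bell] [lagoon warden]]

The outermost head in the paraphrase is "warden" (specifically "lagoon warden"), modified by "citadel bell".
Within "citadel bell", the head is "bell" and the modifier is "citadel".
Within "lagoon warden", the head is "warden" and the modifier is "lagoon".
Assembled: [[citadel bell] [lagoon warden]].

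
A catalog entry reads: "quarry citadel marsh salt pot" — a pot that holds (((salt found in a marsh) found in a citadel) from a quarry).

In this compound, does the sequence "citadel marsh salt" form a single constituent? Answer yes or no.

yes

The paraphrase groups the words so that "citadel marsh salt" is one unit: it corresponds to a single parenthesized sub-phrase.
The full structure is [[quarry [citadel [marsh salt]]] pot], in which [citadel marsh salt] is a constituent.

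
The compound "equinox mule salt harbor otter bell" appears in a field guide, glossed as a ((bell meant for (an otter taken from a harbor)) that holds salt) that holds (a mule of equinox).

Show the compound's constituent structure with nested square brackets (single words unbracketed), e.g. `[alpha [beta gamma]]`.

[[equinox mule] [salt [[harbor otter] bell]]]

Overall it is a kind of bell (specifically "salt harbor otter bell"); the modifier is "equinox mule".
"equinox mule" → head "mule", modifier "equinox".
"salt harbor otter bell" → head "bell" (specifically "harbor otter bell"), modifier "salt".
"harbor otter bell" → head "bell", modifier "harbor otter".
"harbor otter" → head "otter", modifier "harbor".
So the structure is [[equinox mule] [salt [[harbor otter] bell]]].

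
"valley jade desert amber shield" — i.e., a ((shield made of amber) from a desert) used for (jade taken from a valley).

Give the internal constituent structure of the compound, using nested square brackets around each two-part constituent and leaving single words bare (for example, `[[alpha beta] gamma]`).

At the top level: head "shield" (specifically "desert amber shield"); modifier "valley jade".
"valley jade" → head "jade", modifier "valley".
"desert amber shield" → head "shield" (specifically "amber shield"), modifier "desert".
"amber shield" → head "shield", modifier "amber".
Putting it together: [[valley jade] [desert [amber shield]]].

[[valley jade] [desert [amber shield]]]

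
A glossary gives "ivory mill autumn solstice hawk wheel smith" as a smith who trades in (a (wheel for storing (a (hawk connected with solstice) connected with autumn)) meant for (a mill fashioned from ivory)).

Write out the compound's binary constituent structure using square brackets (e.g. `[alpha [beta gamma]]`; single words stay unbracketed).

[[[ivory mill] [[autumn [solstice hawk]] wheel]] smith]

At the top level: head "smith"; modifier "ivory mill autumn solstice hawk wheel".
Inside "ivory mill autumn solstice hawk wheel": head "wheel" (specifically "autumn solstice hawk wheel"), modifier "ivory mill".
Inside "ivory mill": head "mill", modifier "ivory".
Inside "autumn solstice hawk wheel": head "wheel", modifier "autumn solstice hawk".
Inside "autumn solstice hawk": head "hawk" (specifically "solstice hawk"), modifier "autumn".
Inside "solstice hawk": head "hawk", modifier "solstice".
So the structure is [[[ivory mill] [[autumn [solstice hawk]] wheel]] smith].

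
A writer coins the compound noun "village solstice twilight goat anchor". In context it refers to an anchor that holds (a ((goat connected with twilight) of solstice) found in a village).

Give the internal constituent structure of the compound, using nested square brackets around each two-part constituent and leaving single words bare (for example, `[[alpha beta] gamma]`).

The outermost head in the paraphrase is "anchor", modified by "village solstice twilight goat".
Within "village solstice twilight goat", the head is "goat" (specifically "solstice twilight goat") and the modifier is "village".
Within "solstice twilight goat", the head is "goat" (specifically "twilight goat") and the modifier is "solstice".
Within "twilight goat", the head is "goat" and the modifier is "twilight".
Assembled: [[village [solstice [twilight goat]]] anchor].

[[village [solstice [twilight goat]]] anchor]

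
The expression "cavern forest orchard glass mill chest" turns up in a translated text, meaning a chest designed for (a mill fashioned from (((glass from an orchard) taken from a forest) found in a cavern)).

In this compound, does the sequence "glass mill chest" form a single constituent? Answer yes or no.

no

The top-level split is [cavern forest orchard glass mill] [chest]; the full structure is [[[cavern [forest [orchard glass]]] mill] chest].
"glass mill chest" straddles a constituent boundary, so it is not a single unit.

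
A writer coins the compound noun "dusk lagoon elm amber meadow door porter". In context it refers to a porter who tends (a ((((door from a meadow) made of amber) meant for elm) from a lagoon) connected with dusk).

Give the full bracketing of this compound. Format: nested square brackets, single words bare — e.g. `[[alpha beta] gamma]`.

Overall it is a kind of porter; the modifier is "dusk lagoon elm amber meadow door".
Within "dusk lagoon elm amber meadow door", the head is "door" (specifically "lagoon elm amber meadow door") and the modifier is "dusk".
Within "lagoon elm amber meadow door", the head is "door" (specifically "elm amber meadow door") and the modifier is "lagoon".
Within "elm amber meadow door", the head is "door" (specifically "amber meadow door") and the modifier is "elm".
Within "amber meadow door", the head is "door" (specifically "meadow door") and the modifier is "amber".
Within "meadow door", the head is "door" and the modifier is "meadow".
Putting it together: [[dusk [lagoon [elm [amber [meadow door]]]]] porter].

[[dusk [lagoon [elm [amber [meadow door]]]]] porter]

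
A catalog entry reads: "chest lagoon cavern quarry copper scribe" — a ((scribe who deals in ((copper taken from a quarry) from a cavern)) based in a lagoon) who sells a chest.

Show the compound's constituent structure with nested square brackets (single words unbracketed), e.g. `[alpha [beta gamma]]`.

Whole compound: head "scribe" (specifically "lagoon cavern quarry copper scribe"), modifier "chest".
Within "lagoon cavern quarry copper scribe", the head is "scribe" (specifically "cavern quarry copper scribe") and the modifier is "lagoon".
Within "cavern quarry copper scribe", the head is "scribe" and the modifier is "cavern quarry copper".
Within "cavern quarry copper", the head is "copper" (specifically "quarry copper") and the modifier is "cavern".
Within "quarry copper", the head is "copper" and the modifier is "quarry".
Putting it together: [chest [lagoon [[cavern [quarry copper]] scribe]]].

[chest [lagoon [[cavern [quarry copper]] scribe]]]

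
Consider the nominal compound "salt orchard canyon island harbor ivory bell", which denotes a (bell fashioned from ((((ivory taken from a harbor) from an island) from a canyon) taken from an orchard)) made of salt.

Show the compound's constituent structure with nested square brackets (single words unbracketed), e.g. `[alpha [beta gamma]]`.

Overall it is a kind of bell (specifically "orchard canyon island harbor ivory bell"); the modifier is "salt".
"orchard canyon island harbor ivory bell" → head "bell", modifier "orchard canyon island harbor ivory".
"orchard canyon island harbor ivory" → head "ivory" (specifically "canyon island harbor ivory"), modifier "orchard".
"canyon island harbor ivory" → head "ivory" (specifically "island harbor ivory"), modifier "canyon".
"island harbor ivory" → head "ivory" (specifically "harbor ivory"), modifier "island".
"harbor ivory" → head "ivory", modifier "harbor".
So the structure is [salt [[orchard [canyon [island [harbor ivory]]]] bell]].

[salt [[orchard [canyon [island [harbor ivory]]]] bell]]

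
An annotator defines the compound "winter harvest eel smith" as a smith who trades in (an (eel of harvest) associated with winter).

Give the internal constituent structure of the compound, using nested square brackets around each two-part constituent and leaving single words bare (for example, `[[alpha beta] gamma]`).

[[winter [harvest eel]] smith]

Overall it is a kind of smith; the modifier is "winter harvest eel".
Inside "winter harvest eel": head "eel" (specifically "harvest eel"), modifier "winter".
Inside "harvest eel": head "eel", modifier "harvest".
So the structure is [[winter [harvest eel]] smith].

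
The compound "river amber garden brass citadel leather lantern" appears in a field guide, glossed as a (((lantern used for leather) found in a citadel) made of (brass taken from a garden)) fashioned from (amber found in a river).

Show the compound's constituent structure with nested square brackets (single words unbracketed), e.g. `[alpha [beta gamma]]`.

At the top level: head "lantern" (specifically "garden brass citadel leather lantern"); modifier "river amber".
"river amber" → head "amber", modifier "river".
"garden brass citadel leather lantern" → head "lantern" (specifically "citadel leather lantern"), modifier "garden brass".
"garden brass" → head "brass", modifier "garden".
"citadel leather lantern" → head "lantern" (specifically "leather lantern"), modifier "citadel".
"leather lantern" → head "lantern", modifier "leather".
Assembled: [[river amber] [[garden brass] [citadel [leather lantern]]]].

[[river amber] [[garden brass] [citadel [leather lantern]]]]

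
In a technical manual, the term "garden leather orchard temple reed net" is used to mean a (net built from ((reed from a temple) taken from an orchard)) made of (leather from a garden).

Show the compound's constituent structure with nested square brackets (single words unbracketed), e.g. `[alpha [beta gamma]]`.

[[garden leather] [[orchard [temple reed]] net]]

Whole compound: head "net" (specifically "orchard temple reed net"), modifier "garden leather".
"garden leather" → head "leather", modifier "garden".
"orchard temple reed net" → head "net", modifier "orchard temple reed".
"orchard temple reed" → head "reed" (specifically "temple reed"), modifier "orchard".
"temple reed" → head "reed", modifier "temple".
Putting it together: [[garden leather] [[orchard [temple reed]] net]].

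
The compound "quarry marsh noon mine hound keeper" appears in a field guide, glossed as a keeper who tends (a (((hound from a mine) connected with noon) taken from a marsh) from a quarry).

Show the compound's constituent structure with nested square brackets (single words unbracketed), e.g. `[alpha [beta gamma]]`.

The outermost head in the paraphrase is "keeper", modified by "quarry marsh noon mine hound".
Inside "quarry marsh noon mine hound": head "hound" (specifically "marsh noon mine hound"), modifier "quarry".
Inside "marsh noon mine hound": head "hound" (specifically "noon mine hound"), modifier "marsh".
Inside "noon mine hound": head "hound" (specifically "mine hound"), modifier "noon".
Inside "mine hound": head "hound", modifier "mine".
So the structure is [[quarry [marsh [noon [mine hound]]]] keeper].

[[quarry [marsh [noon [mine hound]]]] keeper]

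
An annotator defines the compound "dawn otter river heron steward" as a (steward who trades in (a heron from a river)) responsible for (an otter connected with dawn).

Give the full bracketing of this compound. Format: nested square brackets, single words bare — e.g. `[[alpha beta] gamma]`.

The outermost head in the paraphrase is "steward" (specifically "river heron steward"), modified by "dawn otter".
Inside "dawn otter": head "otter", modifier "dawn".
Inside "river heron steward": head "steward", modifier "river heron".
Inside "river heron": head "heron", modifier "river".
So the structure is [[dawn otter] [[river heron] steward]].

[[dawn otter] [[river heron] steward]]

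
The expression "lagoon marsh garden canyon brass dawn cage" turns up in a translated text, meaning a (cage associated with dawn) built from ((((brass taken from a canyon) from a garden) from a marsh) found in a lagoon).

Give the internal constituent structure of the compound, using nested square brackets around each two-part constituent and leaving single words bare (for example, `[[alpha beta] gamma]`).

[[lagoon [marsh [garden [canyon brass]]]] [dawn cage]]

At the top level: head "cage" (specifically "dawn cage"); modifier "lagoon marsh garden canyon brass".
Inside "lagoon marsh garden canyon brass": head "brass" (specifically "marsh garden canyon brass"), modifier "lagoon".
Inside "marsh garden canyon brass": head "brass" (specifically "garden canyon brass"), modifier "marsh".
Inside "garden canyon brass": head "brass" (specifically "canyon brass"), modifier "garden".
Inside "canyon brass": head "brass", modifier "canyon".
Inside "dawn cage": head "cage", modifier "dawn".
So the structure is [[lagoon [marsh [garden [canyon brass]]]] [dawn cage]].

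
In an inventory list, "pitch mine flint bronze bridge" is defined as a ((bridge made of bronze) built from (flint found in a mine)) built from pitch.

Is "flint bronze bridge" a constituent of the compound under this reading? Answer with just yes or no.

The top-level split is [pitch] [mine flint bronze bridge]; the full structure is [pitch [[mine flint] [bronze bridge]]].
"flint bronze bridge" straddles a constituent boundary, so it is not a single unit.

no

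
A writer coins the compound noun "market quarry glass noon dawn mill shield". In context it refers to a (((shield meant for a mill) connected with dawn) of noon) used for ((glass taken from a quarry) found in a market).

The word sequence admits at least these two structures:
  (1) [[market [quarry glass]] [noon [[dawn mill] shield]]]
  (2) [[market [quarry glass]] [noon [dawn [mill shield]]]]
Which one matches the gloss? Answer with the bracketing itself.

The paraphrase's head is the "shield" part ("noon dawn mill shield"); its modifier is "market quarry glass".
That top-level split, carried through the inner groups, gives [[market [quarry glass]] [noon [dawn [mill shield]]]].

[[market [quarry glass]] [noon [dawn [mill shield]]]]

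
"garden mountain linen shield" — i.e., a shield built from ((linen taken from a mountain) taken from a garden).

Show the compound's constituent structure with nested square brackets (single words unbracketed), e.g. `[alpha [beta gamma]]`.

[[garden [mountain linen]] shield]

At the top level: head "shield"; modifier "garden mountain linen".
"garden mountain linen" → head "linen" (specifically "mountain linen"), modifier "garden".
"mountain linen" → head "linen", modifier "mountain".
So the structure is [[garden [mountain linen]] shield].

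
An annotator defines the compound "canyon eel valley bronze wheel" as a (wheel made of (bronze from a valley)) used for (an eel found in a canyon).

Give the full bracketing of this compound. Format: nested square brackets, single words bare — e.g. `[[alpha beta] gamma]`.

[[canyon eel] [[valley bronze] wheel]]

Overall it is a kind of wheel (specifically "valley bronze wheel"); the modifier is "canyon eel".
Within "canyon eel", the head is "eel" and the modifier is "canyon".
Within "valley bronze wheel", the head is "wheel" and the modifier is "valley bronze".
Within "valley bronze", the head is "bronze" and the modifier is "valley".
Assembled: [[canyon eel] [[valley bronze] wheel]].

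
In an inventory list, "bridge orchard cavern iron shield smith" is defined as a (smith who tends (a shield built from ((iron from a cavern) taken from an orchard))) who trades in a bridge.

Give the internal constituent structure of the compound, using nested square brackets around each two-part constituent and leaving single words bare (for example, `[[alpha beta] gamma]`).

[bridge [[[orchard [cavern iron]] shield] smith]]

At the top level: head "smith" (specifically "orchard cavern iron shield smith"); modifier "bridge".
"orchard cavern iron shield smith" → head "smith", modifier "orchard cavern iron shield".
"orchard cavern iron shield" → head "shield", modifier "orchard cavern iron".
"orchard cavern iron" → head "iron" (specifically "cavern iron"), modifier "orchard".
"cavern iron" → head "iron", modifier "cavern".
Assembled: [bridge [[[orchard [cavern iron]] shield] smith]].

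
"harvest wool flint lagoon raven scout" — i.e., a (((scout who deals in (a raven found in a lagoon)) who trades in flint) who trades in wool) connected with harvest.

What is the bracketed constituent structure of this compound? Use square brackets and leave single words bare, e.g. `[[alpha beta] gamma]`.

[harvest [wool [flint [[lagoon raven] scout]]]]

Overall it is a kind of scout (specifically "wool flint lagoon raven scout"); the modifier is "harvest".
"wool flint lagoon raven scout" → head "scout" (specifically "flint lagoon raven scout"), modifier "wool".
"flint lagoon raven scout" → head "scout" (specifically "lagoon raven scout"), modifier "flint".
"lagoon raven scout" → head "scout", modifier "lagoon raven".
"lagoon raven" → head "raven", modifier "lagoon".
Putting it together: [harvest [wool [flint [[lagoon raven] scout]]]].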